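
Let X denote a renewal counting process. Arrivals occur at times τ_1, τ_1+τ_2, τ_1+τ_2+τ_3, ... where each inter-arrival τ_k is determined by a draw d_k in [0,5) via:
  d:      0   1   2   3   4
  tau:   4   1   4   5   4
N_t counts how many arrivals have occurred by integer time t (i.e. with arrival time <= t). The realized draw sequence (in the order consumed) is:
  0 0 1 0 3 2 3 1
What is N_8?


2

draw d_1=0: τ_1=4, arrival time A_1=4
draw d_2=0: τ_2=4, arrival time A_2=8
draw d_3=1: τ_3=1, arrival time A_3=9
draw d_4=0: τ_4=4, arrival time A_4=13
draw d_5=3: τ_5=5, arrival time A_5=18
draw d_6=2: τ_6=4, arrival time A_6=22
draw d_7=3: τ_7=5, arrival time A_7=27
draw d_8=1: τ_8=1, arrival time A_8=28
N_t over t=0..8: 0:0 1:0 2:0 3:0 4:1 5:1 6:1 7:1 8:2


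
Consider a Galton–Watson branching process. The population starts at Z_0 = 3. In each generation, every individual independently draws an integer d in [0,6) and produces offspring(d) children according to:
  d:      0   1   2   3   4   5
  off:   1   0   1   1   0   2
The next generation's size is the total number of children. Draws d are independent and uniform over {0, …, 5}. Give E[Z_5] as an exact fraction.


Outcome values over d=0..5: [1, 0, 1, 1, 0, 2]
Σy = 5, Σy² = 7, M = 6
μ = 5/6 = 5/6,  σ² = 7/6 − (5/6)² = 17/36
E[Z_0] = 3
E[Z_1] = 5/6·E[Z_0] = 5/2
E[Z_2] = 5/6·E[Z_1] = 25/12
E[Z_3] = 5/6·E[Z_2] = 125/72
E[Z_4] = 5/6·E[Z_3] = 625/432
E[Z_5] = 5/6·E[Z_4] = 3125/2592

3125/2592


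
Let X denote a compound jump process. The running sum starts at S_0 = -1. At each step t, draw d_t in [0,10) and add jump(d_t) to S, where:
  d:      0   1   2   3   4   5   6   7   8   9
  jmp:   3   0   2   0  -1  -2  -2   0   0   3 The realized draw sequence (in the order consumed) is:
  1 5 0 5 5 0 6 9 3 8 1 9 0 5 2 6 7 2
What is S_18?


t=0: S=-1, d=1, jump=0, S_1=-1
t=1: S=-1, d=5, jump=-2, S_2=-3
t=2: S=-3, d=0, jump=3, S_3=0
t=3: S=0, d=5, jump=-2, S_4=-2
t=4: S=-2, d=5, jump=-2, S_5=-4
t=5: S=-4, d=0, jump=3, S_6=-1
t=6: S=-1, d=6, jump=-2, S_7=-3
t=7: S=-3, d=9, jump=3, S_8=0
t=8: S=0, d=3, jump=0, S_9=0
t=9: S=0, d=8, jump=0, S_10=0
t=10: S=0, d=1, jump=0, S_11=0
t=11: S=0, d=9, jump=3, S_12=3
t=12: S=3, d=0, jump=3, S_13=6
t=13: S=6, d=5, jump=-2, S_14=4
t=14: S=4, d=2, jump=2, S_15=6
t=15: S=6, d=6, jump=-2, S_16=4
t=16: S=4, d=7, jump=0, S_17=4
t=17: S=4, d=2, jump=2, S_18=6

6


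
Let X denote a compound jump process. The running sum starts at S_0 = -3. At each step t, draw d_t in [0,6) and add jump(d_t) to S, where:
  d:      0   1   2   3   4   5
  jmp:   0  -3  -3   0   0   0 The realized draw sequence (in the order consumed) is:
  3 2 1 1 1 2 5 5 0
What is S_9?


-18

t=0: S=-3, d=3, jump=0, S_1=-3
t=1: S=-3, d=2, jump=-3, S_2=-6
t=2: S=-6, d=1, jump=-3, S_3=-9
t=3: S=-9, d=1, jump=-3, S_4=-12
t=4: S=-12, d=1, jump=-3, S_5=-15
t=5: S=-15, d=2, jump=-3, S_6=-18
t=6: S=-18, d=5, jump=0, S_7=-18
t=7: S=-18, d=5, jump=0, S_8=-18
t=8: S=-18, d=0, jump=0, S_9=-18


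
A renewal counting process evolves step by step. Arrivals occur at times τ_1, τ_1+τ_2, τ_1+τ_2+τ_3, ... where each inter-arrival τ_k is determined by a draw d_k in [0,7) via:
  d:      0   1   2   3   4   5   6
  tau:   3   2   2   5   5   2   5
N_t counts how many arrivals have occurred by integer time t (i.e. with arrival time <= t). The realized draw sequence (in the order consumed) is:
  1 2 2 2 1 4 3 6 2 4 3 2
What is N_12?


5

draw d_1=1: τ_1=2, arrival time A_1=2
draw d_2=2: τ_2=2, arrival time A_2=4
draw d_3=2: τ_3=2, arrival time A_3=6
draw d_4=2: τ_4=2, arrival time A_4=8
draw d_5=1: τ_5=2, arrival time A_5=10
draw d_6=4: τ_6=5, arrival time A_6=15
draw d_7=3: τ_7=5, arrival time A_7=20
draw d_8=6: τ_8=5, arrival time A_8=25
draw d_9=2: τ_9=2, arrival time A_9=27
draw d_10=4: τ_10=5, arrival time A_10=32
draw d_11=3: τ_11=5, arrival time A_11=37
draw d_12=2: τ_12=2, arrival time A_12=39
N_t over t=0..12: 0:0 1:0 2:1 3:1 4:2 5:2 6:3 7:3 8:4 9:4 10:5 11:5 12:5


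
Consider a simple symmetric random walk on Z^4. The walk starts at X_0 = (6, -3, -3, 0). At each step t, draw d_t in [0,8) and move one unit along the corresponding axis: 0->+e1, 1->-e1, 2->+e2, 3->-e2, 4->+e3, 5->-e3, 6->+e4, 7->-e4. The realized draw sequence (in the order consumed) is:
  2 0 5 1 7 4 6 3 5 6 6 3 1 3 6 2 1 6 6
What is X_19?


(4, -4, -4, 5)

t=0: X=(6, -3, -3, 0), d=2 → +e2, X_1=(6, -2, -3, 0)
t=1: X=(6, -2, -3, 0), d=0 → +e1, X_2=(7, -2, -3, 0)
t=2: X=(7, -2, -3, 0), d=5 → -e3, X_3=(7, -2, -4, 0)
t=3: X=(7, -2, -4, 0), d=1 → -e1, X_4=(6, -2, -4, 0)
t=4: X=(6, -2, -4, 0), d=7 → -e4, X_5=(6, -2, -4, -1)
t=5: X=(6, -2, -4, -1), d=4 → +e3, X_6=(6, -2, -3, -1)
t=6: X=(6, -2, -3, -1), d=6 → +e4, X_7=(6, -2, -3, 0)
t=7: X=(6, -2, -3, 0), d=3 → -e2, X_8=(6, -3, -3, 0)
t=8: X=(6, -3, -3, 0), d=5 → -e3, X_9=(6, -3, -4, 0)
t=9: X=(6, -3, -4, 0), d=6 → +e4, X_10=(6, -3, -4, 1)
t=10: X=(6, -3, -4, 1), d=6 → +e4, X_11=(6, -3, -4, 2)
t=11: X=(6, -3, -4, 2), d=3 → -e2, X_12=(6, -4, -4, 2)
t=12: X=(6, -4, -4, 2), d=1 → -e1, X_13=(5, -4, -4, 2)
t=13: X=(5, -4, -4, 2), d=3 → -e2, X_14=(5, -5, -4, 2)
t=14: X=(5, -5, -4, 2), d=6 → +e4, X_15=(5, -5, -4, 3)
t=15: X=(5, -5, -4, 3), d=2 → +e2, X_16=(5, -4, -4, 3)
t=16: X=(5, -4, -4, 3), d=1 → -e1, X_17=(4, -4, -4, 3)
t=17: X=(4, -4, -4, 3), d=6 → +e4, X_18=(4, -4, -4, 4)
t=18: X=(4, -4, -4, 4), d=6 → +e4, X_19=(4, -4, -4, 5)


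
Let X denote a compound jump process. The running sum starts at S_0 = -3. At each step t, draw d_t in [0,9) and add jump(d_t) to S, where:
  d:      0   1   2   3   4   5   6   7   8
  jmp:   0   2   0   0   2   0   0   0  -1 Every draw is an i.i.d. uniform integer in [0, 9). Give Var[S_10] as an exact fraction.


Outcome values over d=0..8: [0, 2, 0, 0, 2, 0, 0, 0, -1]
Σy = 3, Σy² = 9, M = 9
μ = 3/9 = 1/3,  σ² = 9/9 − (1/3)² = 8/9
Independent increments: Var[S_10] = 10·σ² = 10·(8/9) = 80/9

80/9


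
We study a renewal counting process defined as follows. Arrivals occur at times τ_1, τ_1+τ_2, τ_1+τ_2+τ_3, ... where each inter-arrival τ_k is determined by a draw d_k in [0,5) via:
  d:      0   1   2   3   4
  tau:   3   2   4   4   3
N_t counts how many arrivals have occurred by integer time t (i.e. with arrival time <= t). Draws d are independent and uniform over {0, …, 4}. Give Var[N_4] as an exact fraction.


Inter-arrival values over d=0..4: [3, 2, 4, 4, 3]
Each d has probability 1/5, so the pmf of τ is: f(2) = 1/5, f(3) = 2/5, f(4) = 2/5
Let p_n(j) = P(N_n = j), with p_0 = [1]. Condition on τ_1: p_n(0) = P(τ > n), and for j >= 1, p_n(j) = Σ_{k<=n} f(k)·p_{n−k}(j−1)
p_1 = [1]  (j = 0)
p_2 = [4/5, 1/5]  (j = 0..1)
p_3 = [2/5, 3/5]  (j = 0..1)
p_4 = [0, 24/25, 1/25]  (j = 0..2)
E[N_4] = Σ j·p_4(j) = 26/25;  E[N_4²] = Σ j²·p_4(j) = 28/25
Var[N_4] = 28/25 − (26/25)² = 24/625

24/625


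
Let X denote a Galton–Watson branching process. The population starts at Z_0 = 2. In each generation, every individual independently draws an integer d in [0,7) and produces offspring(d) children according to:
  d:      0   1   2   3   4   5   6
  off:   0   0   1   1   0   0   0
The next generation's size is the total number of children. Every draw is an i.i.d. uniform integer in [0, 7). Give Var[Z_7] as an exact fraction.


210794240/678223072849

Outcome values over d=0..6: [0, 0, 1, 1, 0, 0, 0]
Σy = 2, Σy² = 2, M = 7
μ = 2/7 = 2/7,  σ² = 2/7 − (2/7)² = 10/49
V_0 = 0, E_0 = 2
V_1 = 10/49·E_0 + (2/7)²·V_0 = 20/49;  E_1 = 4/7
V_2 = 10/49·E_1 + (2/7)²·V_1 = 360/2401;  E_2 = 8/49
V_3 = 10/49·E_2 + (2/7)²·V_2 = 5360/117649;  E_3 = 16/343
V_4 = 10/49·E_3 + (2/7)²·V_3 = 76320/5764801;  E_4 = 32/2401
V_5 = 10/49·E_4 + (2/7)²·V_4 = 1073600/282475249;  E_5 = 64/16807
V_6 = 10/49·E_5 + (2/7)²·V_5 = 15050880/13841287201;  E_6 = 128/117649
V_7 = 10/49·E_6 + (2/7)²·V_6 = 210794240/678223072849;  E_7 = 256/823543


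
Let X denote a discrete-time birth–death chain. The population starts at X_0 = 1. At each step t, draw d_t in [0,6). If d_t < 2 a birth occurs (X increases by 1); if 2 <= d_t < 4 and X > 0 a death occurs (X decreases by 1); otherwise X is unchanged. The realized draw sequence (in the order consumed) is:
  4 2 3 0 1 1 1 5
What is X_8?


t=0: X=1, d=4 → hold, X_1=1
t=1: X=1, d=2 → death, X_2=0
t=2: X=0, d=3 → hold, X_3=0
t=3: X=0, d=0 → birth, X_4=1
t=4: X=1, d=1 → birth, X_5=2
t=5: X=2, d=1 → birth, X_6=3
t=6: X=3, d=1 → birth, X_7=4
t=7: X=4, d=5 → hold, X_8=4

4


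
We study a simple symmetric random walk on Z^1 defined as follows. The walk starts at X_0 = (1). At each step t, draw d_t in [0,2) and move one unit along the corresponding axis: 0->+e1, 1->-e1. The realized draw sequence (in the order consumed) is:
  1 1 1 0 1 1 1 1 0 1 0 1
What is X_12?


t=0: X=(1), d=1 → -e1, X_1=(0)
t=1: X=(0), d=1 → -e1, X_2=(-1)
t=2: X=(-1), d=1 → -e1, X_3=(-2)
t=3: X=(-2), d=0 → +e1, X_4=(-1)
t=4: X=(-1), d=1 → -e1, X_5=(-2)
t=5: X=(-2), d=1 → -e1, X_6=(-3)
t=6: X=(-3), d=1 → -e1, X_7=(-4)
t=7: X=(-4), d=1 → -e1, X_8=(-5)
t=8: X=(-5), d=0 → +e1, X_9=(-4)
t=9: X=(-4), d=1 → -e1, X_10=(-5)
t=10: X=(-5), d=0 → +e1, X_11=(-4)
t=11: X=(-4), d=1 → -e1, X_12=(-5)

(-5)


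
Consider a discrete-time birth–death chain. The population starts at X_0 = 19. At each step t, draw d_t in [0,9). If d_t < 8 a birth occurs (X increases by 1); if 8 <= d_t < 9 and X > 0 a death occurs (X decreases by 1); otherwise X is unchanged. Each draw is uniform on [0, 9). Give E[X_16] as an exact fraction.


283/9

X can drop by at most 1 per step and X_0 = 19 > T = 16, so X_t >= 19 − t >= 3 > 0 for every t <= 16: the floor at 0 (the 'and X > 0' condition) never binds. Hence X_16 = X_0 + Σ_{t<16} Y_t with i.i.d. increments Y_t = y(d_t) ∈ {+1, −1, 0}.
Outcome values over d=0..8: [1, 1, 1, 1, 1, 1, 1, 1, -1]
Σy = 7, Σy² = 9, M = 9
μ = 7/9 = 7/9,  σ² = 9/9 − (7/9)² = 32/81
E[X_16] = 19 + 16·(7/9) = 283/9


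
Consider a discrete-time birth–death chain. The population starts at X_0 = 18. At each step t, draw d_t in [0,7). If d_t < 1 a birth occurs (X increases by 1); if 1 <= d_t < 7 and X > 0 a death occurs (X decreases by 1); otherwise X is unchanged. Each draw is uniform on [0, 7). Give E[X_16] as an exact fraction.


46/7

X can drop by at most 1 per step and X_0 = 18 > T = 16, so X_t >= 18 − t >= 2 > 0 for every t <= 16: the floor at 0 (the 'and X > 0' condition) never binds. Hence X_16 = X_0 + Σ_{t<16} Y_t with i.i.d. increments Y_t = y(d_t) ∈ {+1, −1, 0}.
Outcome values over d=0..6: [1, -1, -1, -1, -1, -1, -1]
Σy = -5, Σy² = 7, M = 7
μ = -5/7 = -5/7,  σ² = 7/7 − (-5/7)² = 24/49
E[X_16] = 18 + 16·(-5/7) = 46/7


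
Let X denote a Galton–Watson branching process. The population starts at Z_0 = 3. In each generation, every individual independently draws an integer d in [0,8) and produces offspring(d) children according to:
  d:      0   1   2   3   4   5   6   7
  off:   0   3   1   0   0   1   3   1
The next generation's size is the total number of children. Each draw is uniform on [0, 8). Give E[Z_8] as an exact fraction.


Outcome values over d=0..7: [0, 3, 1, 0, 0, 1, 3, 1]
Σy = 9, Σy² = 21, M = 8
μ = 9/8 = 9/8,  σ² = 21/8 − (9/8)² = 87/64
E[Z_0] = 3
E[Z_1] = 9/8·E[Z_0] = 27/8
E[Z_2] = 9/8·E[Z_1] = 243/64
E[Z_3] = 9/8·E[Z_2] = 2187/512
E[Z_4] = 9/8·E[Z_3] = 19683/4096
E[Z_5] = 9/8·E[Z_4] = 177147/32768
E[Z_6] = 9/8·E[Z_5] = 1594323/262144
E[Z_7] = 9/8·E[Z_6] = 14348907/2097152
E[Z_8] = 9/8·E[Z_7] = 129140163/16777216

129140163/16777216


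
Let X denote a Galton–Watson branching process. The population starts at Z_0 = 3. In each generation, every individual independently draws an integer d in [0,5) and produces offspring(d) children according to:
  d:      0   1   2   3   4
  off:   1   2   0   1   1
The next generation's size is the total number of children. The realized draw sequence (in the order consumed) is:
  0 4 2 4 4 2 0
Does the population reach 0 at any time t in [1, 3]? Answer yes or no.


no

gen 0: Z_0=3, draws=[0, 4, 2], offspring=[1, 1, 0], Z_1=2
gen 1: Z_1=2, draws=[4, 4], offspring=[1, 1], Z_2=2
gen 2: Z_2=2, draws=[2, 0], offspring=[0, 1], Z_3=1


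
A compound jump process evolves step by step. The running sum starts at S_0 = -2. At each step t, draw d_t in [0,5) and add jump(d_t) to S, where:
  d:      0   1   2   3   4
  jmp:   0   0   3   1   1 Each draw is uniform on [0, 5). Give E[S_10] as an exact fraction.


Outcome values over d=0..4: [0, 0, 3, 1, 1]
Σy = 5, Σy² = 11, M = 5
μ = 5/5 = 1,  σ² = 11/5 − (1)² = 6/5
E[S_10] = -2 + 10·(1) = 8

8


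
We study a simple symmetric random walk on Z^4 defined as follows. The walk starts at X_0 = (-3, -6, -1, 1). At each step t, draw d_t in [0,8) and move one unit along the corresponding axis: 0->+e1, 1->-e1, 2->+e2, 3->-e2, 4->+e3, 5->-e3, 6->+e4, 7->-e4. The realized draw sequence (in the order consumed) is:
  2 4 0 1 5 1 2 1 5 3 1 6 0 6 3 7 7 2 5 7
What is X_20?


(-5, -5, -3, 0)

t=0: X=(-3, -6, -1, 1), d=2 → +e2, X_1=(-3, -5, -1, 1)
t=1: X=(-3, -5, -1, 1), d=4 → +e3, X_2=(-3, -5, 0, 1)
t=2: X=(-3, -5, 0, 1), d=0 → +e1, X_3=(-2, -5, 0, 1)
t=3: X=(-2, -5, 0, 1), d=1 → -e1, X_4=(-3, -5, 0, 1)
t=4: X=(-3, -5, 0, 1), d=5 → -e3, X_5=(-3, -5, -1, 1)
t=5: X=(-3, -5, -1, 1), d=1 → -e1, X_6=(-4, -5, -1, 1)
t=6: X=(-4, -5, -1, 1), d=2 → +e2, X_7=(-4, -4, -1, 1)
t=7: X=(-4, -4, -1, 1), d=1 → -e1, X_8=(-5, -4, -1, 1)
t=8: X=(-5, -4, -1, 1), d=5 → -e3, X_9=(-5, -4, -2, 1)
t=9: X=(-5, -4, -2, 1), d=3 → -e2, X_10=(-5, -5, -2, 1)
t=10: X=(-5, -5, -2, 1), d=1 → -e1, X_11=(-6, -5, -2, 1)
t=11: X=(-6, -5, -2, 1), d=6 → +e4, X_12=(-6, -5, -2, 2)
t=12: X=(-6, -5, -2, 2), d=0 → +e1, X_13=(-5, -5, -2, 2)
t=13: X=(-5, -5, -2, 2), d=6 → +e4, X_14=(-5, -5, -2, 3)
t=14: X=(-5, -5, -2, 3), d=3 → -e2, X_15=(-5, -6, -2, 3)
t=15: X=(-5, -6, -2, 3), d=7 → -e4, X_16=(-5, -6, -2, 2)
t=16: X=(-5, -6, -2, 2), d=7 → -e4, X_17=(-5, -6, -2, 1)
t=17: X=(-5, -6, -2, 1), d=2 → +e2, X_18=(-5, -5, -2, 1)
t=18: X=(-5, -5, -2, 1), d=5 → -e3, X_19=(-5, -5, -3, 1)
t=19: X=(-5, -5, -3, 1), d=7 → -e4, X_20=(-5, -5, -3, 0)


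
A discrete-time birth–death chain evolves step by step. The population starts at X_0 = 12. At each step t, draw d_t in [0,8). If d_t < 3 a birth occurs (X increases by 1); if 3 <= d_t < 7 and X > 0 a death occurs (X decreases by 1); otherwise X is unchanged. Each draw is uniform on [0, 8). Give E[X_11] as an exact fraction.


85/8

X can drop by at most 1 per step and X_0 = 12 > T = 11, so X_t >= 12 − t >= 1 > 0 for every t <= 11: the floor at 0 (the 'and X > 0' condition) never binds. Hence X_11 = X_0 + Σ_{t<11} Y_t with i.i.d. increments Y_t = y(d_t) ∈ {+1, −1, 0}.
Outcome values over d=0..7: [1, 1, 1, -1, -1, -1, -1, 0]
Σy = -1, Σy² = 7, M = 8
μ = -1/8 = -1/8,  σ² = 7/8 − (-1/8)² = 55/64
E[X_11] = 12 + 11·(-1/8) = 85/8


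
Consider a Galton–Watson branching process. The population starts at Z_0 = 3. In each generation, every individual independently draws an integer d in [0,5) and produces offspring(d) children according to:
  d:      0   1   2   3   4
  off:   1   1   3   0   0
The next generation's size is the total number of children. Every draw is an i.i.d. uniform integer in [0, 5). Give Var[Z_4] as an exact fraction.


72/5

Outcome values over d=0..4: [1, 1, 3, 0, 0]
Σy = 5, Σy² = 11, M = 5
μ = 5/5 = 1,  σ² = 11/5 − (1)² = 6/5
V_0 = 0, E_0 = 3
V_1 = 6/5·E_0 + (1)²·V_0 = 18/5;  E_1 = 3
V_2 = 6/5·E_1 + (1)²·V_1 = 36/5;  E_2 = 3
V_3 = 6/5·E_2 + (1)²·V_2 = 54/5;  E_3 = 3
V_4 = 6/5·E_3 + (1)²·V_3 = 72/5;  E_4 = 3


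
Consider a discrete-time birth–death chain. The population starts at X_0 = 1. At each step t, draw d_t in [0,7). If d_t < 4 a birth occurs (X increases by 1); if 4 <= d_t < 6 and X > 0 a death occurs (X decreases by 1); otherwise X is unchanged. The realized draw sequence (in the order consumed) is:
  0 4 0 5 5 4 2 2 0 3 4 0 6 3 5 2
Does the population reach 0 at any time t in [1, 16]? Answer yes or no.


yes

t=0: X=1, d=0 → birth, X_1=2
t=1: X=2, d=4 → death, X_2=1
t=2: X=1, d=0 → birth, X_3=2
t=3: X=2, d=5 → death, X_4=1
t=4: X=1, d=5 → death, X_5=0
t=5: X=0, d=4 → hold, X_6=0
t=6: X=0, d=2 → birth, X_7=1
t=7: X=1, d=2 → birth, X_8=2
t=8: X=2, d=0 → birth, X_9=3
t=9: X=3, d=3 → birth, X_10=4
t=10: X=4, d=4 → death, X_11=3
t=11: X=3, d=0 → birth, X_12=4
t=12: X=4, d=6 → hold, X_13=4
t=13: X=4, d=3 → birth, X_14=5
t=14: X=5, d=5 → death, X_15=4
t=15: X=4, d=2 → birth, X_16=5


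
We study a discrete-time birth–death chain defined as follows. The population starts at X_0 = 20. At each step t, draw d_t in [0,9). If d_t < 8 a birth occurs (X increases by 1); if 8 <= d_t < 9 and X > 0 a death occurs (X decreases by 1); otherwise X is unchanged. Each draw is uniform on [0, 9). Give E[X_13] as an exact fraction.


271/9

X can drop by at most 1 per step and X_0 = 20 > T = 13, so X_t >= 20 − t >= 7 > 0 for every t <= 13: the floor at 0 (the 'and X > 0' condition) never binds. Hence X_13 = X_0 + Σ_{t<13} Y_t with i.i.d. increments Y_t = y(d_t) ∈ {+1, −1, 0}.
Outcome values over d=0..8: [1, 1, 1, 1, 1, 1, 1, 1, -1]
Σy = 7, Σy² = 9, M = 9
μ = 7/9 = 7/9,  σ² = 9/9 − (7/9)² = 32/81
E[X_13] = 20 + 13·(7/9) = 271/9


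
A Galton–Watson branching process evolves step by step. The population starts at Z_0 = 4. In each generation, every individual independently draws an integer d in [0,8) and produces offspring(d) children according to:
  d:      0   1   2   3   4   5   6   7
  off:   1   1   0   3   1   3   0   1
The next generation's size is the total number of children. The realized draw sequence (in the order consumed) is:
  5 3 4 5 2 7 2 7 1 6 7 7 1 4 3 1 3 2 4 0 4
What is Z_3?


10

gen 0: Z_0=4, draws=[5, 3, 4, 5], offspring=[3, 3, 1, 3], Z_1=10
gen 1: Z_1=10, draws=[2, 7, 2, 7, 1, 6, 7, 7, 1, 4], offspring=[0, 1, 0, 1, 1, 0, 1, 1, 1, 1], Z_2=7
gen 2: Z_2=7, draws=[3, 1, 3, 2, 4, 0, 4], offspring=[3, 1, 3, 0, 1, 1, 1], Z_3=10


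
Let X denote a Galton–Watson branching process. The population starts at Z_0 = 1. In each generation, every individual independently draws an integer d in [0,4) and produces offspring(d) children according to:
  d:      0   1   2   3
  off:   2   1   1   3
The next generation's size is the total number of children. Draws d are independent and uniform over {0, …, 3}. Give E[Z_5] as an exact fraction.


Outcome values over d=0..3: [2, 1, 1, 3]
Σy = 7, Σy² = 15, M = 4
μ = 7/4 = 7/4,  σ² = 15/4 − (7/4)² = 11/16
E[Z_0] = 1
E[Z_1] = 7/4·E[Z_0] = 7/4
E[Z_2] = 7/4·E[Z_1] = 49/16
E[Z_3] = 7/4·E[Z_2] = 343/64
E[Z_4] = 7/4·E[Z_3] = 2401/256
E[Z_5] = 7/4·E[Z_4] = 16807/1024

16807/1024


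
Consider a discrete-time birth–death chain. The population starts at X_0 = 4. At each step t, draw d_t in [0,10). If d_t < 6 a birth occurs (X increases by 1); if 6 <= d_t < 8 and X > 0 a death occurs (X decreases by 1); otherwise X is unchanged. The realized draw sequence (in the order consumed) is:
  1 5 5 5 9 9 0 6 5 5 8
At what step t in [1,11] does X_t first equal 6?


2

t=0: X=4, d=1 → birth, X_1=5
t=1: X=5, d=5 → birth, X_2=6
t=2: X=6, d=5 → birth, X_3=7
t=3: X=7, d=5 → birth, X_4=8
t=4: X=8, d=9 → hold, X_5=8
t=5: X=8, d=9 → hold, X_6=8
t=6: X=8, d=0 → birth, X_7=9
t=7: X=9, d=6 → death, X_8=8
t=8: X=8, d=5 → birth, X_9=9
t=9: X=9, d=5 → birth, X_10=10
t=10: X=10, d=8 → hold, X_11=10


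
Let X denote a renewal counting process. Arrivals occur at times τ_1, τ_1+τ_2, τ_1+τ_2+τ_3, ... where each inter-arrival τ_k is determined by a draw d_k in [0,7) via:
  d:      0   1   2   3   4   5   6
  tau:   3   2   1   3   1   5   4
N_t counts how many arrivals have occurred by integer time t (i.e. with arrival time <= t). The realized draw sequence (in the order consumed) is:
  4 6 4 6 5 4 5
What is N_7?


draw d_1=4: τ_1=1, arrival time A_1=1
draw d_2=6: τ_2=4, arrival time A_2=5
draw d_3=4: τ_3=1, arrival time A_3=6
draw d_4=6: τ_4=4, arrival time A_4=10
draw d_5=5: τ_5=5, arrival time A_5=15
draw d_6=4: τ_6=1, arrival time A_6=16
draw d_7=5: τ_7=5, arrival time A_7=21
N_t over t=0..7: 0:0 1:1 2:1 3:1 4:1 5:2 6:3 7:3

3


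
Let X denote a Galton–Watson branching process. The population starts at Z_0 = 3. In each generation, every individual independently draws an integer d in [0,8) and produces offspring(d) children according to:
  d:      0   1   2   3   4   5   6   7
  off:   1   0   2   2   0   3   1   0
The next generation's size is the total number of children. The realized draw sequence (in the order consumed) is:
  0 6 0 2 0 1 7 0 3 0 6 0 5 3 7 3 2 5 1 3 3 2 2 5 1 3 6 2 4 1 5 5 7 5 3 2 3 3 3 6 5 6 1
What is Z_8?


gen 0: Z_0=3, draws=[0, 6, 0], offspring=[1, 1, 1], Z_1=3
gen 1: Z_1=3, draws=[2, 0, 1], offspring=[2, 1, 0], Z_2=3
gen 2: Z_2=3, draws=[7, 0, 3], offspring=[0, 1, 2], Z_3=3
gen 3: Z_3=3, draws=[0, 6, 0], offspring=[1, 1, 1], Z_4=3
gen 4: Z_4=3, draws=[5, 3, 7], offspring=[3, 2, 0], Z_5=5
gen 5: Z_5=5, draws=[3, 2, 5, 1, 3], offspring=[2, 2, 3, 0, 2], Z_6=9
gen 6: Z_6=9, draws=[3, 2, 2, 5, 1, 3, 6, 2, 4], offspring=[2, 2, 2, 3, 0, 2, 1, 2, 0], Z_7=14
gen 7: Z_7=14, draws=[1, 5, 5, 7, 5, 3, 2, 3, 3, 3, 6, 5, 6, 1], offspring=[0, 3, 3, 0, 3, 2, 2, 2, 2, 2, 1, 3, 1, 0], Z_8=24

24


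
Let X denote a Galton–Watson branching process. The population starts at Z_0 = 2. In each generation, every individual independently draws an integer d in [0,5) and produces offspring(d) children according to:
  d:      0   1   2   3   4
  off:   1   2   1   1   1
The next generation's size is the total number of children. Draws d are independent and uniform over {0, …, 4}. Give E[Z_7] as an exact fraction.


559872/78125

Outcome values over d=0..4: [1, 2, 1, 1, 1]
Σy = 6, Σy² = 8, M = 5
μ = 6/5 = 6/5,  σ² = 8/5 − (6/5)² = 4/25
E[Z_0] = 2
E[Z_1] = 6/5·E[Z_0] = 12/5
E[Z_2] = 6/5·E[Z_1] = 72/25
E[Z_3] = 6/5·E[Z_2] = 432/125
E[Z_4] = 6/5·E[Z_3] = 2592/625
E[Z_5] = 6/5·E[Z_4] = 15552/3125
E[Z_6] = 6/5·E[Z_5] = 93312/15625
E[Z_7] = 6/5·E[Z_6] = 559872/78125


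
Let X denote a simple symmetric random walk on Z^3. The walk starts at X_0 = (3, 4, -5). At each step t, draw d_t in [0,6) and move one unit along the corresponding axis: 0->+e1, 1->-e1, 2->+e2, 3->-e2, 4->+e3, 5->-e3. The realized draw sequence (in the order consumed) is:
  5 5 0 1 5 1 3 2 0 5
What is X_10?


t=0: X=(3, 4, -5), d=5 → -e3, X_1=(3, 4, -6)
t=1: X=(3, 4, -6), d=5 → -e3, X_2=(3, 4, -7)
t=2: X=(3, 4, -7), d=0 → +e1, X_3=(4, 4, -7)
t=3: X=(4, 4, -7), d=1 → -e1, X_4=(3, 4, -7)
t=4: X=(3, 4, -7), d=5 → -e3, X_5=(3, 4, -8)
t=5: X=(3, 4, -8), d=1 → -e1, X_6=(2, 4, -8)
t=6: X=(2, 4, -8), d=3 → -e2, X_7=(2, 3, -8)
t=7: X=(2, 3, -8), d=2 → +e2, X_8=(2, 4, -8)
t=8: X=(2, 4, -8), d=0 → +e1, X_9=(3, 4, -8)
t=9: X=(3, 4, -8), d=5 → -e3, X_10=(3, 4, -9)

(3, 4, -9)


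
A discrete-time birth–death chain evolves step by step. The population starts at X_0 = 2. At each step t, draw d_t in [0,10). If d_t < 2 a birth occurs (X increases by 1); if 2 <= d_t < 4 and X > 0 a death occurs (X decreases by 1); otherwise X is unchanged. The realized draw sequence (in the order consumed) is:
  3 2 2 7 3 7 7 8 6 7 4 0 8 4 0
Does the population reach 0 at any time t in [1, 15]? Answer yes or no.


yes

t=0: X=2, d=3 → death, X_1=1
t=1: X=1, d=2 → death, X_2=0
t=2: X=0, d=2 → hold, X_3=0
t=3: X=0, d=7 → hold, X_4=0
t=4: X=0, d=3 → hold, X_5=0
t=5: X=0, d=7 → hold, X_6=0
t=6: X=0, d=7 → hold, X_7=0
t=7: X=0, d=8 → hold, X_8=0
t=8: X=0, d=6 → hold, X_9=0
t=9: X=0, d=7 → hold, X_10=0
t=10: X=0, d=4 → hold, X_11=0
t=11: X=0, d=0 → birth, X_12=1
t=12: X=1, d=8 → hold, X_13=1
t=13: X=1, d=4 → hold, X_14=1
t=14: X=1, d=0 → birth, X_15=2


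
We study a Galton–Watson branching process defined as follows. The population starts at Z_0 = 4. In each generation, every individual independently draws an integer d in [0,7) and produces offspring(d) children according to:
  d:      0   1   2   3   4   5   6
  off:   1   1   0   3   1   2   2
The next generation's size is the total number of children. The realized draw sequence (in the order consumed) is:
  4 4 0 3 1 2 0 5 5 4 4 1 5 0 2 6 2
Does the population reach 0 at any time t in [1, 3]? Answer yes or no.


no

gen 0: Z_0=4, draws=[4, 4, 0, 3], offspring=[1, 1, 1, 3], Z_1=6
gen 1: Z_1=6, draws=[1, 2, 0, 5, 5, 4], offspring=[1, 0, 1, 2, 2, 1], Z_2=7
gen 2: Z_2=7, draws=[4, 1, 5, 0, 2, 6, 2], offspring=[1, 1, 2, 1, 0, 2, 0], Z_3=7


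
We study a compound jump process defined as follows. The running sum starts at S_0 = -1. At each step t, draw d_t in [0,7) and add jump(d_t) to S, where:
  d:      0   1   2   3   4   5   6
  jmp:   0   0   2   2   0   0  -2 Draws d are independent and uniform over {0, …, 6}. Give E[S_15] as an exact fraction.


Outcome values over d=0..6: [0, 0, 2, 2, 0, 0, -2]
Σy = 2, Σy² = 12, M = 7
μ = 2/7 = 2/7,  σ² = 12/7 − (2/7)² = 80/49
E[S_15] = -1 + 15·(2/7) = 23/7

23/7


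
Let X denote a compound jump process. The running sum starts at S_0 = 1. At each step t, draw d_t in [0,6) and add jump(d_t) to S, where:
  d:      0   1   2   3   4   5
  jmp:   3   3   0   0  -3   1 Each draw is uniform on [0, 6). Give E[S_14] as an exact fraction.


Outcome values over d=0..5: [3, 3, 0, 0, -3, 1]
Σy = 4, Σy² = 28, M = 6
μ = 4/6 = 2/3,  σ² = 28/6 − (2/3)² = 38/9
E[S_14] = 1 + 14·(2/3) = 31/3

31/3


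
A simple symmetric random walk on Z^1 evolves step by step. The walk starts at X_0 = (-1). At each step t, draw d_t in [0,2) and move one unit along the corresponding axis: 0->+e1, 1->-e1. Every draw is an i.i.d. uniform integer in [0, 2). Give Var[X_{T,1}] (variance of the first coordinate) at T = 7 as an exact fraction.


7

Outcome values over d=0..1: [1, -1]
Σy = 0, Σy² = 2, M = 2
μ = 0/2 = 0,  σ² = 2/2 − (0)² = 1
Independent increments: Var[X_7] = 7·σ² = 7·(1) = 7


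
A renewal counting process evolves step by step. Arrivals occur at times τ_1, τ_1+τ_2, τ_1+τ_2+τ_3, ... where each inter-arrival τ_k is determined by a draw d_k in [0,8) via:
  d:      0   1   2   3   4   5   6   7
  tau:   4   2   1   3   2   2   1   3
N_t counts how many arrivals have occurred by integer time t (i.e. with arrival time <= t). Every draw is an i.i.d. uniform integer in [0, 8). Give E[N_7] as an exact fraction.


Inter-arrival values over d=0..7: [4, 2, 1, 3, 2, 2, 1, 3]
Each d has probability 1/8, so the pmf of τ is: f(1) = 1/4, f(2) = 3/8, f(3) = 1/4, f(4) = 1/8
Renewal equation for m(n) = E[N_n]: condition on τ_1 = k (if k <= n, one arrival plus a fresh copy on the remaining n−k steps): m(n) = F(n) + Σ_{k<=n} f(k)·m(n−k), where F(n) = P(τ <= n) and m(0) = 0
m(1) = F(1) = 1/4
m(2) = F(2) + f(1)·m(1) = 5/8 + 1/4·1/4 = 11/16
m(3) = F(3) + f(1)·m(2) + f(2)·m(1) = 7/8 + 1/4·11/16 + 3/8·1/4 = 73/64
m(4) = F(4) + f(1)·m(3) + f(2)·m(2) + f(3)·m(1) = 1 + 1/4·73/64 + 3/8·11/16 + 1/4·1/4 = 411/256
m(5) = F(5) + f(1)·m(4) + f(2)·m(3) + f(3)·m(2) + f(4)·m(1) = 1 + 1/4·411/256 + 3/8·73/64 + 1/4·11/16 + 1/8·1/4 = 2081/1024
m(6) = F(6) + f(1)·m(5) + f(2)·m(4) + f(3)·m(3) + f(4)·m(2) = 1 + 1/4·2081/1024 + 3/8·411/256 + 1/4·73/64 + 1/8·11/16 = 10163/4096
m(7) = F(7) + f(1)·m(6) + f(2)·m(5) + f(3)·m(4) + f(4)·m(3) = 1 + 1/4·10163/4096 + 3/8·2081/1024 + 1/4·411/256 + 1/8·73/64 = 47945/16384
E[N_7] = m(7) = 47945/16384

47945/16384


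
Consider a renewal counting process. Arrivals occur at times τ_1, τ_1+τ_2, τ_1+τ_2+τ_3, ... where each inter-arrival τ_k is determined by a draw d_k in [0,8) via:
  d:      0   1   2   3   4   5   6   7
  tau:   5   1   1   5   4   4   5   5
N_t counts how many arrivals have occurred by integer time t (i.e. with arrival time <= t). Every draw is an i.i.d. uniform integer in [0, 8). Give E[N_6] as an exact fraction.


Inter-arrival values over d=0..7: [5, 1, 1, 5, 4, 4, 5, 5]
Each d has probability 1/8, so the pmf of τ is: f(1) = 1/4, f(4) = 1/4, f(5) = 1/2
Renewal equation for m(n) = E[N_n]: condition on τ_1 = k (if k <= n, one arrival plus a fresh copy on the remaining n−k steps): m(n) = F(n) + Σ_{k<=n} f(k)·m(n−k), where F(n) = P(τ <= n) and m(0) = 0
m(1) = F(1) = 1/4
m(2) = F(2) + f(1)·m(1) = 1/4 + 1/4·1/4 = 5/16
m(3) = F(3) + f(1)·m(2) = 1/4 + 1/4·5/16 = 21/64
m(4) = F(4) + f(1)·m(3) = 1/2 + 1/4·21/64 = 149/256
m(5) = F(5) + f(1)·m(4) + f(4)·m(1) = 1 + 1/4·149/256 + 1/4·1/4 = 1237/1024
m(6) = F(6) + f(1)·m(5) + f(4)·m(2) + f(5)·m(1) = 1 + 1/4·1237/1024 + 1/4·5/16 + 1/2·1/4 = 6165/4096
E[N_6] = m(6) = 6165/4096

6165/4096


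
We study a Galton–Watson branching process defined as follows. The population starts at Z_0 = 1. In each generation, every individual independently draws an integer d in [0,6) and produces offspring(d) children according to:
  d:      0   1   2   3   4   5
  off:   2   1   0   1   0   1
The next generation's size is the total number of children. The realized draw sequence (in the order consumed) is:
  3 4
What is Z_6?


0

gen 0: Z_0=1, draws=[3], offspring=[1], Z_1=1
gen 1: Z_1=1, draws=[4], offspring=[0], Z_2=0
gen 2: Z_2=0, draws=[], offspring=[], Z_3=0
gen 3: Z_3=0, draws=[], offspring=[], Z_4=0
gen 4: Z_4=0, draws=[], offspring=[], Z_5=0
gen 5: Z_5=0, draws=[], offspring=[], Z_6=0


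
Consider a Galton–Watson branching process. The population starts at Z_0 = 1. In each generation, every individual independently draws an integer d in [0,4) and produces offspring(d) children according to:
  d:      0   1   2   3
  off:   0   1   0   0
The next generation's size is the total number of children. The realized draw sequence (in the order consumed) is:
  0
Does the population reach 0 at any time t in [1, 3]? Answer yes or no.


yes

gen 0: Z_0=1, draws=[0], offspring=[0], Z_1=0
gen 1: Z_1=0, draws=[], offspring=[], Z_2=0
gen 2: Z_2=0, draws=[], offspring=[], Z_3=0


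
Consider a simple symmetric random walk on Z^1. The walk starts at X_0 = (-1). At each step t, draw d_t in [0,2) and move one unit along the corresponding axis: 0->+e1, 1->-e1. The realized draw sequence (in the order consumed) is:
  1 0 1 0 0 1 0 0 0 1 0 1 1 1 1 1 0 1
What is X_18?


(-3)

t=0: X=(-1), d=1 → -e1, X_1=(-2)
t=1: X=(-2), d=0 → +e1, X_2=(-1)
t=2: X=(-1), d=1 → -e1, X_3=(-2)
t=3: X=(-2), d=0 → +e1, X_4=(-1)
t=4: X=(-1), d=0 → +e1, X_5=(0)
t=5: X=(0), d=1 → -e1, X_6=(-1)
t=6: X=(-1), d=0 → +e1, X_7=(0)
t=7: X=(0), d=0 → +e1, X_8=(1)
t=8: X=(1), d=0 → +e1, X_9=(2)
t=9: X=(2), d=1 → -e1, X_10=(1)
t=10: X=(1), d=0 → +e1, X_11=(2)
t=11: X=(2), d=1 → -e1, X_12=(1)
t=12: X=(1), d=1 → -e1, X_13=(0)
t=13: X=(0), d=1 → -e1, X_14=(-1)
t=14: X=(-1), d=1 → -e1, X_15=(-2)
t=15: X=(-2), d=1 → -e1, X_16=(-3)
t=16: X=(-3), d=0 → +e1, X_17=(-2)
t=17: X=(-2), d=1 → -e1, X_18=(-3)


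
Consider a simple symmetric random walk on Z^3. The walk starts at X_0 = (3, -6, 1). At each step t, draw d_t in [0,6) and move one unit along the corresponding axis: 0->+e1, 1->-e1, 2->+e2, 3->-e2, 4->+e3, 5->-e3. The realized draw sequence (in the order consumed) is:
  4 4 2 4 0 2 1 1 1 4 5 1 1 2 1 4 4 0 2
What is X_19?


(-1, -2, 6)

t=0: X=(3, -6, 1), d=4 → +e3, X_1=(3, -6, 2)
t=1: X=(3, -6, 2), d=4 → +e3, X_2=(3, -6, 3)
t=2: X=(3, -6, 3), d=2 → +e2, X_3=(3, -5, 3)
t=3: X=(3, -5, 3), d=4 → +e3, X_4=(3, -5, 4)
t=4: X=(3, -5, 4), d=0 → +e1, X_5=(4, -5, 4)
t=5: X=(4, -5, 4), d=2 → +e2, X_6=(4, -4, 4)
t=6: X=(4, -4, 4), d=1 → -e1, X_7=(3, -4, 4)
t=7: X=(3, -4, 4), d=1 → -e1, X_8=(2, -4, 4)
t=8: X=(2, -4, 4), d=1 → -e1, X_9=(1, -4, 4)
t=9: X=(1, -4, 4), d=4 → +e3, X_10=(1, -4, 5)
t=10: X=(1, -4, 5), d=5 → -e3, X_11=(1, -4, 4)
t=11: X=(1, -4, 4), d=1 → -e1, X_12=(0, -4, 4)
t=12: X=(0, -4, 4), d=1 → -e1, X_13=(-1, -4, 4)
t=13: X=(-1, -4, 4), d=2 → +e2, X_14=(-1, -3, 4)
t=14: X=(-1, -3, 4), d=1 → -e1, X_15=(-2, -3, 4)
t=15: X=(-2, -3, 4), d=4 → +e3, X_16=(-2, -3, 5)
t=16: X=(-2, -3, 5), d=4 → +e3, X_17=(-2, -3, 6)
t=17: X=(-2, -3, 6), d=0 → +e1, X_18=(-1, -3, 6)
t=18: X=(-1, -3, 6), d=2 → +e2, X_19=(-1, -2, 6)


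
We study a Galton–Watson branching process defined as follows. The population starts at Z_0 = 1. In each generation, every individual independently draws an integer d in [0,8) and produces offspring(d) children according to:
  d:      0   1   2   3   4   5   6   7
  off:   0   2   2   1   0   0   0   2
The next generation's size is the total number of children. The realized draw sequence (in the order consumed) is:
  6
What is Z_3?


0

gen 0: Z_0=1, draws=[6], offspring=[0], Z_1=0
gen 1: Z_1=0, draws=[], offspring=[], Z_2=0
gen 2: Z_2=0, draws=[], offspring=[], Z_3=0


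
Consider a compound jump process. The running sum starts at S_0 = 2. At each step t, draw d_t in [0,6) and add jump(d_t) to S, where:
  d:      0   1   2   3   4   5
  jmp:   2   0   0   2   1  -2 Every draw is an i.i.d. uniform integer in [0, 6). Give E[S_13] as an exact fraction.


17/2

Outcome values over d=0..5: [2, 0, 0, 2, 1, -2]
Σy = 3, Σy² = 13, M = 6
μ = 3/6 = 1/2,  σ² = 13/6 − (1/2)² = 23/12
E[S_13] = 2 + 13·(1/2) = 17/2


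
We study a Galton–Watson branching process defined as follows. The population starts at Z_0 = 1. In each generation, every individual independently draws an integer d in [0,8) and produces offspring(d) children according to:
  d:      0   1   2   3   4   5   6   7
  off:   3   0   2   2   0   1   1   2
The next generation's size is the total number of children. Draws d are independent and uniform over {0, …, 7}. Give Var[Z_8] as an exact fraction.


80856461538714015/281474976710656

Outcome values over d=0..7: [3, 0, 2, 2, 0, 1, 1, 2]
Σy = 11, Σy² = 23, M = 8
μ = 11/8 = 11/8,  σ² = 23/8 − (11/8)² = 63/64
V_0 = 0, E_0 = 1
V_1 = 63/64·E_0 + (11/8)²·V_0 = 63/64;  E_1 = 11/8
V_2 = 63/64·E_1 + (11/8)²·V_1 = 13167/4096;  E_2 = 121/64
V_3 = 63/64·E_2 + (11/8)²·V_2 = 2081079/262144;  E_3 = 1331/512
V_4 = 63/64·E_3 + (11/8)²·V_3 = 294743295/16777216;  E_4 = 14641/4096
V_5 = 63/64·E_4 + (11/8)²·V_4 = 39442019463/1073741824;  E_5 = 161051/32768
V_6 = 63/64·E_5 + (11/8)²·V_5 = 5104955462607/68719476736;  E_6 = 1771561/262144
V_7 = 63/64·E_6 + (11/8)²·V_6 = 646957068442839/4398046511104;  E_7 = 19487171/2097152
V_8 = 63/64·E_7 + (11/8)²·V_7 = 80856461538714015/281474976710656;  E_8 = 214358881/16777216


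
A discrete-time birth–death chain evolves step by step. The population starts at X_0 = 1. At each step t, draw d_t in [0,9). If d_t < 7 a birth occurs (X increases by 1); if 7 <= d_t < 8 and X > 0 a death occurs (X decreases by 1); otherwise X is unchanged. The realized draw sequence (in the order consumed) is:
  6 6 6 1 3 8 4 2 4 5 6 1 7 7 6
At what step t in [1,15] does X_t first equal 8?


t=0: X=1, d=6 → birth, X_1=2
t=1: X=2, d=6 → birth, X_2=3
t=2: X=3, d=6 → birth, X_3=4
t=3: X=4, d=1 → birth, X_4=5
t=4: X=5, d=3 → birth, X_5=6
t=5: X=6, d=8 → hold, X_6=6
t=6: X=6, d=4 → birth, X_7=7
t=7: X=7, d=2 → birth, X_8=8
t=8: X=8, d=4 → birth, X_9=9
t=9: X=9, d=5 → birth, X_10=10
t=10: X=10, d=6 → birth, X_11=11
t=11: X=11, d=1 → birth, X_12=12
t=12: X=12, d=7 → death, X_13=11
t=13: X=11, d=7 → death, X_14=10
t=14: X=10, d=6 → birth, X_15=11

8


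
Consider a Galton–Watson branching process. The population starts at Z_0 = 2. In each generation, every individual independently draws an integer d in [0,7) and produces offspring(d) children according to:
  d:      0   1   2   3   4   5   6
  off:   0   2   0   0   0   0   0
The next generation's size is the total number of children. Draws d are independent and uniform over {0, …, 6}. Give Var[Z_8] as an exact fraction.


Outcome values over d=0..6: [0, 2, 0, 0, 0, 0, 0]
Σy = 2, Σy² = 4, M = 7
μ = 2/7 = 2/7,  σ² = 4/7 − (2/7)² = 24/49
V_0 = 0, E_0 = 2
V_1 = 24/49·E_0 + (2/7)²·V_0 = 48/49;  E_1 = 4/7
V_2 = 24/49·E_1 + (2/7)²·V_1 = 864/2401;  E_2 = 8/49
V_3 = 24/49·E_2 + (2/7)²·V_2 = 12864/117649;  E_3 = 16/343
V_4 = 24/49·E_3 + (2/7)²·V_3 = 183168/5764801;  E_4 = 32/2401
V_5 = 24/49·E_4 + (2/7)²·V_4 = 2576640/282475249;  E_5 = 64/16807
V_6 = 24/49·E_5 + (2/7)²·V_5 = 36122112/13841287201;  E_6 = 128/117649
V_7 = 24/49·E_6 + (2/7)²·V_6 = 505906176/678223072849;  E_7 = 256/823543
V_8 = 24/49·E_7 + (2/7)²·V_7 = 7083472896/33232930569601;  E_8 = 512/5764801

7083472896/33232930569601


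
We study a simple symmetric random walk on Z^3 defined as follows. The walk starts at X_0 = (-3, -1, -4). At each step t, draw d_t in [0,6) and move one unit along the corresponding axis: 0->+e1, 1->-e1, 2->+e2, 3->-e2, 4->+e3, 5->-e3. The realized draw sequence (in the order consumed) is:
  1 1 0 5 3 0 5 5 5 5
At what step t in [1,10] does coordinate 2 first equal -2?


t=0: X=(-3, -1, -4), d=1 → -e1, X_1=(-4, -1, -4)
t=1: X=(-4, -1, -4), d=1 → -e1, X_2=(-5, -1, -4)
t=2: X=(-5, -1, -4), d=0 → +e1, X_3=(-4, -1, -4)
t=3: X=(-4, -1, -4), d=5 → -e3, X_4=(-4, -1, -5)
t=4: X=(-4, -1, -5), d=3 → -e2, X_5=(-4, -2, -5)
t=5: X=(-4, -2, -5), d=0 → +e1, X_6=(-3, -2, -5)
t=6: X=(-3, -2, -5), d=5 → -e3, X_7=(-3, -2, -6)
t=7: X=(-3, -2, -6), d=5 → -e3, X_8=(-3, -2, -7)
t=8: X=(-3, -2, -7), d=5 → -e3, X_9=(-3, -2, -8)
t=9: X=(-3, -2, -8), d=5 → -e3, X_10=(-3, -2, -9)

5


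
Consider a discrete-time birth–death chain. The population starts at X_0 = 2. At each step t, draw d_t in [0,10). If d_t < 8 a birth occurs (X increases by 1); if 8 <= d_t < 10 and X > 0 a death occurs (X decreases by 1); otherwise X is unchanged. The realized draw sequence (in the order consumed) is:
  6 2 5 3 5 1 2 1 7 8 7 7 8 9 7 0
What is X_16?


12

t=0: X=2, d=6 → birth, X_1=3
t=1: X=3, d=2 → birth, X_2=4
t=2: X=4, d=5 → birth, X_3=5
t=3: X=5, d=3 → birth, X_4=6
t=4: X=6, d=5 → birth, X_5=7
t=5: X=7, d=1 → birth, X_6=8
t=6: X=8, d=2 → birth, X_7=9
t=7: X=9, d=1 → birth, X_8=10
t=8: X=10, d=7 → birth, X_9=11
t=9: X=11, d=8 → death, X_10=10
t=10: X=10, d=7 → birth, X_11=11
t=11: X=11, d=7 → birth, X_12=12
t=12: X=12, d=8 → death, X_13=11
t=13: X=11, d=9 → death, X_14=10
t=14: X=10, d=7 → birth, X_15=11
t=15: X=11, d=0 → birth, X_16=12


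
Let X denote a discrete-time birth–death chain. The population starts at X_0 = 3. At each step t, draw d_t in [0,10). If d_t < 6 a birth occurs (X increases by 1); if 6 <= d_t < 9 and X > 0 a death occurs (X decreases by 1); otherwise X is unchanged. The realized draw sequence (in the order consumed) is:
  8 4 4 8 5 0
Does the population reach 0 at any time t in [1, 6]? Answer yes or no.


t=0: X=3, d=8 → death, X_1=2
t=1: X=2, d=4 → birth, X_2=3
t=2: X=3, d=4 → birth, X_3=4
t=3: X=4, d=8 → death, X_4=3
t=4: X=3, d=5 → birth, X_5=4
t=5: X=4, d=0 → birth, X_6=5

no


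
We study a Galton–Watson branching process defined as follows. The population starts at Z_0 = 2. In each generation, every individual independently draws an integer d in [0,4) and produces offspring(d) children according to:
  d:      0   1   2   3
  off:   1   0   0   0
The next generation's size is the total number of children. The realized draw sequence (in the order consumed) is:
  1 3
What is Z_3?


gen 0: Z_0=2, draws=[1, 3], offspring=[0, 0], Z_1=0
gen 1: Z_1=0, draws=[], offspring=[], Z_2=0
gen 2: Z_2=0, draws=[], offspring=[], Z_3=0

0


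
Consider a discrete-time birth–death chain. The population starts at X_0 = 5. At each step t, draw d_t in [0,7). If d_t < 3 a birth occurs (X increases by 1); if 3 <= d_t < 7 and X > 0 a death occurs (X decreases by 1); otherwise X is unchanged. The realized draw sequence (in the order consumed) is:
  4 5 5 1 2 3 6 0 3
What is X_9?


t=0: X=5, d=4 → death, X_1=4
t=1: X=4, d=5 → death, X_2=3
t=2: X=3, d=5 → death, X_3=2
t=3: X=2, d=1 → birth, X_4=3
t=4: X=3, d=2 → birth, X_5=4
t=5: X=4, d=3 → death, X_6=3
t=6: X=3, d=6 → death, X_7=2
t=7: X=2, d=0 → birth, X_8=3
t=8: X=3, d=3 → death, X_9=2

2


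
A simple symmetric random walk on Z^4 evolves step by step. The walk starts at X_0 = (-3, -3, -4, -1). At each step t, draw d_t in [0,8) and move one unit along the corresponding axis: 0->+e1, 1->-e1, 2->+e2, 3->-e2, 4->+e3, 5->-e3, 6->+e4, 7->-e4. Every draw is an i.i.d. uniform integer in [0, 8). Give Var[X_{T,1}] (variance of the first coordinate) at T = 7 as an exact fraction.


7/4

Outcome values over d=0..7: [1, -1, 0, 0, 0, 0, 0, 0]
Σy = 0, Σy² = 2, M = 8
μ = 0/8 = 0,  σ² = 2/8 − (0)² = 1/4
Independent increments: Var[X_7] = 7·σ² = 7·(1/4) = 7/4
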